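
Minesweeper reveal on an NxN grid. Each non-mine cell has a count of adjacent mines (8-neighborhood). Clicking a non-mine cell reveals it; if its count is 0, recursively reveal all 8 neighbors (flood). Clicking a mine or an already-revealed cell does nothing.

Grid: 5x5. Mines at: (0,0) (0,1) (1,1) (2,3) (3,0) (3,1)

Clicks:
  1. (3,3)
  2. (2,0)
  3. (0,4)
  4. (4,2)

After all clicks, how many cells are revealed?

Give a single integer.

Answer: 9

Derivation:
Click 1 (3,3) count=1: revealed 1 new [(3,3)] -> total=1
Click 2 (2,0) count=3: revealed 1 new [(2,0)] -> total=2
Click 3 (0,4) count=0: revealed 6 new [(0,2) (0,3) (0,4) (1,2) (1,3) (1,4)] -> total=8
Click 4 (4,2) count=1: revealed 1 new [(4,2)] -> total=9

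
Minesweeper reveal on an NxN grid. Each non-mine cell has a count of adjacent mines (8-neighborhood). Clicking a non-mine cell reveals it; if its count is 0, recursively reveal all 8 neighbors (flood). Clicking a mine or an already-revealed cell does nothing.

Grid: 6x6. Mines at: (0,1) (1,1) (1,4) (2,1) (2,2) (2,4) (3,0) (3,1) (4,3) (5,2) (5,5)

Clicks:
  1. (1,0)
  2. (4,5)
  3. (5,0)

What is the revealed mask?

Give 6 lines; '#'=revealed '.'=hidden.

Click 1 (1,0) count=3: revealed 1 new [(1,0)] -> total=1
Click 2 (4,5) count=1: revealed 1 new [(4,5)] -> total=2
Click 3 (5,0) count=0: revealed 4 new [(4,0) (4,1) (5,0) (5,1)] -> total=6

Answer: ......
#.....
......
......
##...#
##....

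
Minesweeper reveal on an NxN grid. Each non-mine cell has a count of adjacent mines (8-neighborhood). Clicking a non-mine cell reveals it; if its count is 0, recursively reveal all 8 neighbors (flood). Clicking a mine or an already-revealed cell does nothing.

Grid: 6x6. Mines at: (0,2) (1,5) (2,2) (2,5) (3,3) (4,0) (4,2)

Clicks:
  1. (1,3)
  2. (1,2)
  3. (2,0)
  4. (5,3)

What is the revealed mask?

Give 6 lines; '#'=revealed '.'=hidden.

Answer: ##....
####..
##....
##....
......
...#..

Derivation:
Click 1 (1,3) count=2: revealed 1 new [(1,3)] -> total=1
Click 2 (1,2) count=2: revealed 1 new [(1,2)] -> total=2
Click 3 (2,0) count=0: revealed 8 new [(0,0) (0,1) (1,0) (1,1) (2,0) (2,1) (3,0) (3,1)] -> total=10
Click 4 (5,3) count=1: revealed 1 new [(5,3)] -> total=11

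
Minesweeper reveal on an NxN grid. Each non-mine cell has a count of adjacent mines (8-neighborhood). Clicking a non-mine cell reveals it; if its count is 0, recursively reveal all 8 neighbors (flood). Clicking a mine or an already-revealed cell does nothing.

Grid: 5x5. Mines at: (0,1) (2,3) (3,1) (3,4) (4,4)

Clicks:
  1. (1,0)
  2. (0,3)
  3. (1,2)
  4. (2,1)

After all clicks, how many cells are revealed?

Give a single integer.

Click 1 (1,0) count=1: revealed 1 new [(1,0)] -> total=1
Click 2 (0,3) count=0: revealed 6 new [(0,2) (0,3) (0,4) (1,2) (1,3) (1,4)] -> total=7
Click 3 (1,2) count=2: revealed 0 new [(none)] -> total=7
Click 4 (2,1) count=1: revealed 1 new [(2,1)] -> total=8

Answer: 8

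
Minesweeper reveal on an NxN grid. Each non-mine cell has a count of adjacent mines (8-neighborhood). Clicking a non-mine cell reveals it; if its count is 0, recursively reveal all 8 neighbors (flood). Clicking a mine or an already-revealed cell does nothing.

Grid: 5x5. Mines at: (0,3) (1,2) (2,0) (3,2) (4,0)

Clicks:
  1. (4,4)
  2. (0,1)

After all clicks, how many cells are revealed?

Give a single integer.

Click 1 (4,4) count=0: revealed 8 new [(1,3) (1,4) (2,3) (2,4) (3,3) (3,4) (4,3) (4,4)] -> total=8
Click 2 (0,1) count=1: revealed 1 new [(0,1)] -> total=9

Answer: 9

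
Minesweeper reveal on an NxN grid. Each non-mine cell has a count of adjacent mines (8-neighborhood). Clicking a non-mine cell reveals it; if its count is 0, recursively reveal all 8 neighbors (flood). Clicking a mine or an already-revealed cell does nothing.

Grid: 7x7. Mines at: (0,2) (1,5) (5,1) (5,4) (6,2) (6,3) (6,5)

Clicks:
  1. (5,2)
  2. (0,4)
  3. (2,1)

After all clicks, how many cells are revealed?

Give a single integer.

Click 1 (5,2) count=3: revealed 1 new [(5,2)] -> total=1
Click 2 (0,4) count=1: revealed 1 new [(0,4)] -> total=2
Click 3 (2,1) count=0: revealed 30 new [(0,0) (0,1) (1,0) (1,1) (1,2) (1,3) (1,4) (2,0) (2,1) (2,2) (2,3) (2,4) (2,5) (2,6) (3,0) (3,1) (3,2) (3,3) (3,4) (3,5) (3,6) (4,0) (4,1) (4,2) (4,3) (4,4) (4,5) (4,6) (5,5) (5,6)] -> total=32

Answer: 32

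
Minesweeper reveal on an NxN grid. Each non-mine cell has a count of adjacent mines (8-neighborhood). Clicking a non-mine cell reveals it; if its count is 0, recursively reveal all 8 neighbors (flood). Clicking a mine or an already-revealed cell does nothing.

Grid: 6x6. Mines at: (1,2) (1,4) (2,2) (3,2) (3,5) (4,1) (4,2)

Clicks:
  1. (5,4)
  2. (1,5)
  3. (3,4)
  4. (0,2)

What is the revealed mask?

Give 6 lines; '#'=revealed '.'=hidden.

Click 1 (5,4) count=0: revealed 6 new [(4,3) (4,4) (4,5) (5,3) (5,4) (5,5)] -> total=6
Click 2 (1,5) count=1: revealed 1 new [(1,5)] -> total=7
Click 3 (3,4) count=1: revealed 1 new [(3,4)] -> total=8
Click 4 (0,2) count=1: revealed 1 new [(0,2)] -> total=9

Answer: ..#...
.....#
......
....#.
...###
...###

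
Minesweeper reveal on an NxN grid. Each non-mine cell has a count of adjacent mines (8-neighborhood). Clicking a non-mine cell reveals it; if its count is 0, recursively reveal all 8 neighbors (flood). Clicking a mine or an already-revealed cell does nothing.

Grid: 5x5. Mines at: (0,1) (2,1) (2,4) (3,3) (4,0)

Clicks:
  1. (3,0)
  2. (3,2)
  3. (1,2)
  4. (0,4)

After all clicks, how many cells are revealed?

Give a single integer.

Answer: 8

Derivation:
Click 1 (3,0) count=2: revealed 1 new [(3,0)] -> total=1
Click 2 (3,2) count=2: revealed 1 new [(3,2)] -> total=2
Click 3 (1,2) count=2: revealed 1 new [(1,2)] -> total=3
Click 4 (0,4) count=0: revealed 5 new [(0,2) (0,3) (0,4) (1,3) (1,4)] -> total=8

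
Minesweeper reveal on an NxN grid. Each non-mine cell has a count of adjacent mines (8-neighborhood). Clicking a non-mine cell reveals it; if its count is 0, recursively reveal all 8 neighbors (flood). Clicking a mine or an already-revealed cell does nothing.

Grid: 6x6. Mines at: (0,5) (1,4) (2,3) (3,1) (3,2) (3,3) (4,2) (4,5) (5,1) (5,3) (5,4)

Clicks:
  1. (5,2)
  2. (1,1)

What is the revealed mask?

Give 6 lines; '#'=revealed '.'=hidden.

Answer: ####..
####..
###...
......
......
..#...

Derivation:
Click 1 (5,2) count=3: revealed 1 new [(5,2)] -> total=1
Click 2 (1,1) count=0: revealed 11 new [(0,0) (0,1) (0,2) (0,3) (1,0) (1,1) (1,2) (1,3) (2,0) (2,1) (2,2)] -> total=12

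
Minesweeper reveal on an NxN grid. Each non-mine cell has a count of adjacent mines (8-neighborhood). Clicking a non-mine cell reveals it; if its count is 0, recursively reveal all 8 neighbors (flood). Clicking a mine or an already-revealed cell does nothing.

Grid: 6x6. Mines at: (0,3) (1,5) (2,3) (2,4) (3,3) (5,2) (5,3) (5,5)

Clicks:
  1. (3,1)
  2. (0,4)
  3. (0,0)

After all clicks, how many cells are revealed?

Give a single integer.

Click 1 (3,1) count=0: revealed 17 new [(0,0) (0,1) (0,2) (1,0) (1,1) (1,2) (2,0) (2,1) (2,2) (3,0) (3,1) (3,2) (4,0) (4,1) (4,2) (5,0) (5,1)] -> total=17
Click 2 (0,4) count=2: revealed 1 new [(0,4)] -> total=18
Click 3 (0,0) count=0: revealed 0 new [(none)] -> total=18

Answer: 18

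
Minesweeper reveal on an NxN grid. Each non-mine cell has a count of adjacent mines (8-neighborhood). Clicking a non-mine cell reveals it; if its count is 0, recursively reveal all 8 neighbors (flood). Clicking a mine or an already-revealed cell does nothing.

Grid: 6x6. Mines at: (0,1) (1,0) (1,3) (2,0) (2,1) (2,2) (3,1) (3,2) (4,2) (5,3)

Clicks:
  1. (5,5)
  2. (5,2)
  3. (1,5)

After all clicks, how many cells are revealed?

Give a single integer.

Click 1 (5,5) count=0: revealed 15 new [(0,4) (0,5) (1,4) (1,5) (2,3) (2,4) (2,5) (3,3) (3,4) (3,5) (4,3) (4,4) (4,5) (5,4) (5,5)] -> total=15
Click 2 (5,2) count=2: revealed 1 new [(5,2)] -> total=16
Click 3 (1,5) count=0: revealed 0 new [(none)] -> total=16

Answer: 16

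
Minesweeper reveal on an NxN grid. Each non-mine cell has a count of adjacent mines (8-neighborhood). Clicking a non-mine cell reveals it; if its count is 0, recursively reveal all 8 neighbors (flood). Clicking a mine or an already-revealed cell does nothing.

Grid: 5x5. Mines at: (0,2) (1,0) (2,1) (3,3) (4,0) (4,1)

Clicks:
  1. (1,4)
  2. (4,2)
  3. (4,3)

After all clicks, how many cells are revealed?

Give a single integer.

Answer: 8

Derivation:
Click 1 (1,4) count=0: revealed 6 new [(0,3) (0,4) (1,3) (1,4) (2,3) (2,4)] -> total=6
Click 2 (4,2) count=2: revealed 1 new [(4,2)] -> total=7
Click 3 (4,3) count=1: revealed 1 new [(4,3)] -> total=8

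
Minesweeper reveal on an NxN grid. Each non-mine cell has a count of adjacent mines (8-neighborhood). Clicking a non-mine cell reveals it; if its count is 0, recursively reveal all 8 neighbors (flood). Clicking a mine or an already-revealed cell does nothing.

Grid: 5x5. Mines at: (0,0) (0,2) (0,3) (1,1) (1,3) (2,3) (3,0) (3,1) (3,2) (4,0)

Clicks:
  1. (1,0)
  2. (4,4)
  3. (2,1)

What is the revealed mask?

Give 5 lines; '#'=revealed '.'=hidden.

Answer: .....
#....
.#...
...##
...##

Derivation:
Click 1 (1,0) count=2: revealed 1 new [(1,0)] -> total=1
Click 2 (4,4) count=0: revealed 4 new [(3,3) (3,4) (4,3) (4,4)] -> total=5
Click 3 (2,1) count=4: revealed 1 new [(2,1)] -> total=6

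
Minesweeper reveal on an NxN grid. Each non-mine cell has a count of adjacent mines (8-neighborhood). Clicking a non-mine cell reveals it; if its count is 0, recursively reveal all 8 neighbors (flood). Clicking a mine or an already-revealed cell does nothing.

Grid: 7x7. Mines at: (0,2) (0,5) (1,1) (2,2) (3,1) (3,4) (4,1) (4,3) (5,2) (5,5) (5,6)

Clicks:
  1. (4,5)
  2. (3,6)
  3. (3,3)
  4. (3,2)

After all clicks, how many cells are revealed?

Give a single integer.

Answer: 10

Derivation:
Click 1 (4,5) count=3: revealed 1 new [(4,5)] -> total=1
Click 2 (3,6) count=0: revealed 7 new [(1,5) (1,6) (2,5) (2,6) (3,5) (3,6) (4,6)] -> total=8
Click 3 (3,3) count=3: revealed 1 new [(3,3)] -> total=9
Click 4 (3,2) count=4: revealed 1 new [(3,2)] -> total=10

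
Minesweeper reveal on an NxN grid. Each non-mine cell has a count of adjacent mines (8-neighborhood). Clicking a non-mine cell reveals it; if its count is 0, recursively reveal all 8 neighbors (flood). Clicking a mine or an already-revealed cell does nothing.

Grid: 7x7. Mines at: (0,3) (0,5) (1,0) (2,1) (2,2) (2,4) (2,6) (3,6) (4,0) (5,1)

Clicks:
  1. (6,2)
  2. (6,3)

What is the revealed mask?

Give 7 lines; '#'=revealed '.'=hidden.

Answer: .......
.......
.......
..####.
..#####
..#####
..#####

Derivation:
Click 1 (6,2) count=1: revealed 1 new [(6,2)] -> total=1
Click 2 (6,3) count=0: revealed 18 new [(3,2) (3,3) (3,4) (3,5) (4,2) (4,3) (4,4) (4,5) (4,6) (5,2) (5,3) (5,4) (5,5) (5,6) (6,3) (6,4) (6,5) (6,6)] -> total=19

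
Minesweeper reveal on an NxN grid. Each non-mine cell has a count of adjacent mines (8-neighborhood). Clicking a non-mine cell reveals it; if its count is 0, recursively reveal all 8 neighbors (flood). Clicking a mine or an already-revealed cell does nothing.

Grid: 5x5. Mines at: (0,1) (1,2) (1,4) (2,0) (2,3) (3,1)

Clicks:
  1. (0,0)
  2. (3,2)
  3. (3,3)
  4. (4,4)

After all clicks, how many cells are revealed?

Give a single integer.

Click 1 (0,0) count=1: revealed 1 new [(0,0)] -> total=1
Click 2 (3,2) count=2: revealed 1 new [(3,2)] -> total=2
Click 3 (3,3) count=1: revealed 1 new [(3,3)] -> total=3
Click 4 (4,4) count=0: revealed 4 new [(3,4) (4,2) (4,3) (4,4)] -> total=7

Answer: 7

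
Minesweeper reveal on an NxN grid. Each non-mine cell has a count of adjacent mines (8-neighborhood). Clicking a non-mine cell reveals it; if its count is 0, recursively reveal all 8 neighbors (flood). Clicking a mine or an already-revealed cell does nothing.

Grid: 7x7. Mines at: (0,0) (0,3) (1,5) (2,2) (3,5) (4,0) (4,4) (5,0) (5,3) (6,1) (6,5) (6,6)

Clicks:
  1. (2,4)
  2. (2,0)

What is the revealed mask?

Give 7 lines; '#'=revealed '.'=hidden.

Click 1 (2,4) count=2: revealed 1 new [(2,4)] -> total=1
Click 2 (2,0) count=0: revealed 6 new [(1,0) (1,1) (2,0) (2,1) (3,0) (3,1)] -> total=7

Answer: .......
##.....
##..#..
##.....
.......
.......
.......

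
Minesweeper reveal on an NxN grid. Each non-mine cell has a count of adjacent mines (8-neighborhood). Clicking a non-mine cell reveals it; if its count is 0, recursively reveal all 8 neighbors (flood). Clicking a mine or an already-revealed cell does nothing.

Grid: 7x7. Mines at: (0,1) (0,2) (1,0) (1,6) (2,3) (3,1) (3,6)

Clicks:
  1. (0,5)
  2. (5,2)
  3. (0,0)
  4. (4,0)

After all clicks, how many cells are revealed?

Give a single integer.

Answer: 27

Derivation:
Click 1 (0,5) count=1: revealed 1 new [(0,5)] -> total=1
Click 2 (5,2) count=0: revealed 25 new [(3,2) (3,3) (3,4) (3,5) (4,0) (4,1) (4,2) (4,3) (4,4) (4,5) (4,6) (5,0) (5,1) (5,2) (5,3) (5,4) (5,5) (5,6) (6,0) (6,1) (6,2) (6,3) (6,4) (6,5) (6,6)] -> total=26
Click 3 (0,0) count=2: revealed 1 new [(0,0)] -> total=27
Click 4 (4,0) count=1: revealed 0 new [(none)] -> total=27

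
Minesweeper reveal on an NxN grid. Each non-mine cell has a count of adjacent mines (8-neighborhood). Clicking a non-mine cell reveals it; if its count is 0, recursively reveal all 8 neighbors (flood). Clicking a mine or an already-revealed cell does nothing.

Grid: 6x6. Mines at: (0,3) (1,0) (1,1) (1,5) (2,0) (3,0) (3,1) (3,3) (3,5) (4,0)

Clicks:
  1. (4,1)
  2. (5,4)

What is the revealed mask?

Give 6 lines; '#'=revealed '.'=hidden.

Answer: ......
......
......
......
.#####
.#####

Derivation:
Click 1 (4,1) count=3: revealed 1 new [(4,1)] -> total=1
Click 2 (5,4) count=0: revealed 9 new [(4,2) (4,3) (4,4) (4,5) (5,1) (5,2) (5,3) (5,4) (5,5)] -> total=10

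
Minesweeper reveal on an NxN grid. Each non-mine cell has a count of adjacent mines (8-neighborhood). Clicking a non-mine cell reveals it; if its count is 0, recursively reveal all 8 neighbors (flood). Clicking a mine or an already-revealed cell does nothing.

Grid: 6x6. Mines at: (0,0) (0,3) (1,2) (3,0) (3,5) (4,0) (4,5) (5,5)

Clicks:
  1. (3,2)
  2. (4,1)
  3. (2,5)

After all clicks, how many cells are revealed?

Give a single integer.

Answer: 17

Derivation:
Click 1 (3,2) count=0: revealed 16 new [(2,1) (2,2) (2,3) (2,4) (3,1) (3,2) (3,3) (3,4) (4,1) (4,2) (4,3) (4,4) (5,1) (5,2) (5,3) (5,4)] -> total=16
Click 2 (4,1) count=2: revealed 0 new [(none)] -> total=16
Click 3 (2,5) count=1: revealed 1 new [(2,5)] -> total=17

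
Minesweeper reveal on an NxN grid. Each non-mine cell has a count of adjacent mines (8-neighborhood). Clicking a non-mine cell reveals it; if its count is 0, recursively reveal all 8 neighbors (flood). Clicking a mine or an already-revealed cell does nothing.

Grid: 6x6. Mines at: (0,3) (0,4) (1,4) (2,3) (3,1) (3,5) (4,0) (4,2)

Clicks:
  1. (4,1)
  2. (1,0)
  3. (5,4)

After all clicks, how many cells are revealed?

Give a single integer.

Click 1 (4,1) count=3: revealed 1 new [(4,1)] -> total=1
Click 2 (1,0) count=0: revealed 9 new [(0,0) (0,1) (0,2) (1,0) (1,1) (1,2) (2,0) (2,1) (2,2)] -> total=10
Click 3 (5,4) count=0: revealed 6 new [(4,3) (4,4) (4,5) (5,3) (5,4) (5,5)] -> total=16

Answer: 16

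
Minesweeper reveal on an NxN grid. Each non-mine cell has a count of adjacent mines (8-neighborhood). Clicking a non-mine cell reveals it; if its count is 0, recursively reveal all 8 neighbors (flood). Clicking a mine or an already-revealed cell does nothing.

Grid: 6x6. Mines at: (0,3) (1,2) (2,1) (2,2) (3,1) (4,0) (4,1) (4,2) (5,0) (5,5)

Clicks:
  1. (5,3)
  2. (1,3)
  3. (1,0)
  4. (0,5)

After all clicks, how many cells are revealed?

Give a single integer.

Click 1 (5,3) count=1: revealed 1 new [(5,3)] -> total=1
Click 2 (1,3) count=3: revealed 1 new [(1,3)] -> total=2
Click 3 (1,0) count=1: revealed 1 new [(1,0)] -> total=3
Click 4 (0,5) count=0: revealed 13 new [(0,4) (0,5) (1,4) (1,5) (2,3) (2,4) (2,5) (3,3) (3,4) (3,5) (4,3) (4,4) (4,5)] -> total=16

Answer: 16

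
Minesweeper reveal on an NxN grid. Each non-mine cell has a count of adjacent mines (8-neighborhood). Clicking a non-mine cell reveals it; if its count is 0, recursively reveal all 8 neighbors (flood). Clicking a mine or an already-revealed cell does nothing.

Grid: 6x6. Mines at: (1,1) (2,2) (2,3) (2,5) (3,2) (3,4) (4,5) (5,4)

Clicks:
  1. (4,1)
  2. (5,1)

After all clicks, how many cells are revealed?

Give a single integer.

Answer: 12

Derivation:
Click 1 (4,1) count=1: revealed 1 new [(4,1)] -> total=1
Click 2 (5,1) count=0: revealed 11 new [(2,0) (2,1) (3,0) (3,1) (4,0) (4,2) (4,3) (5,0) (5,1) (5,2) (5,3)] -> total=12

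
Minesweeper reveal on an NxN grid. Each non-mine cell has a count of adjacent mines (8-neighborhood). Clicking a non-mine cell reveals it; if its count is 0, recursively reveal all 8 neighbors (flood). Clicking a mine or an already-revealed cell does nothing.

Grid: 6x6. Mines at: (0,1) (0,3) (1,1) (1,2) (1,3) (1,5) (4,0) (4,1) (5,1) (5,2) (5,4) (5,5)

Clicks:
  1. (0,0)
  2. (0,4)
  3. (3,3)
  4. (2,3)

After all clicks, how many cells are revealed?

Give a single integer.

Answer: 14

Derivation:
Click 1 (0,0) count=2: revealed 1 new [(0,0)] -> total=1
Click 2 (0,4) count=3: revealed 1 new [(0,4)] -> total=2
Click 3 (3,3) count=0: revealed 12 new [(2,2) (2,3) (2,4) (2,5) (3,2) (3,3) (3,4) (3,5) (4,2) (4,3) (4,4) (4,5)] -> total=14
Click 4 (2,3) count=2: revealed 0 new [(none)] -> total=14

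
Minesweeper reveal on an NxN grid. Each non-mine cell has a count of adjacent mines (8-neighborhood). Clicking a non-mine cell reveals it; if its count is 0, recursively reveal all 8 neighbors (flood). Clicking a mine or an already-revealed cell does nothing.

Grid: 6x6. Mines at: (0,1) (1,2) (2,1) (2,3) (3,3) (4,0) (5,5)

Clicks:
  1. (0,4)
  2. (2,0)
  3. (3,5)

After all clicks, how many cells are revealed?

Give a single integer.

Click 1 (0,4) count=0: revealed 12 new [(0,3) (0,4) (0,5) (1,3) (1,4) (1,5) (2,4) (2,5) (3,4) (3,5) (4,4) (4,5)] -> total=12
Click 2 (2,0) count=1: revealed 1 new [(2,0)] -> total=13
Click 3 (3,5) count=0: revealed 0 new [(none)] -> total=13

Answer: 13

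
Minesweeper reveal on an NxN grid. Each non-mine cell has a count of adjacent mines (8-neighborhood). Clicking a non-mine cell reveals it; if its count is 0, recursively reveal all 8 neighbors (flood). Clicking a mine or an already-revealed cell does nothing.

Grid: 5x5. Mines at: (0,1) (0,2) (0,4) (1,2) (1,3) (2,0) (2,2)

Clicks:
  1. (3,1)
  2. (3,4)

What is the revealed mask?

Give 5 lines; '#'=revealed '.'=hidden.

Answer: .....
.....
...##
#####
#####

Derivation:
Click 1 (3,1) count=2: revealed 1 new [(3,1)] -> total=1
Click 2 (3,4) count=0: revealed 11 new [(2,3) (2,4) (3,0) (3,2) (3,3) (3,4) (4,0) (4,1) (4,2) (4,3) (4,4)] -> total=12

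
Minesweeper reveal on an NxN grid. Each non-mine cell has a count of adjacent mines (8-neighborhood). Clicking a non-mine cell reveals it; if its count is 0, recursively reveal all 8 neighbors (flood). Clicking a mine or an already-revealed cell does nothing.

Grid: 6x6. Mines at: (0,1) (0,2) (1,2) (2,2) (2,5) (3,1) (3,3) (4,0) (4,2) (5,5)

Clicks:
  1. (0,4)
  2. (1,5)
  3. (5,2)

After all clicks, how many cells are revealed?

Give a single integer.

Answer: 7

Derivation:
Click 1 (0,4) count=0: revealed 6 new [(0,3) (0,4) (0,5) (1,3) (1,4) (1,5)] -> total=6
Click 2 (1,5) count=1: revealed 0 new [(none)] -> total=6
Click 3 (5,2) count=1: revealed 1 new [(5,2)] -> total=7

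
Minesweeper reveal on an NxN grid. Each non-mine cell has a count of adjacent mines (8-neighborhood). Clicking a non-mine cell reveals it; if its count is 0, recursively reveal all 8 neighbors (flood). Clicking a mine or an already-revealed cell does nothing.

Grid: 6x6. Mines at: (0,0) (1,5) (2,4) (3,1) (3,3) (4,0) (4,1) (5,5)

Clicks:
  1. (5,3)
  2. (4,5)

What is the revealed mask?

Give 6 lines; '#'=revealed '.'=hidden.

Answer: ......
......
......
......
..####
..###.

Derivation:
Click 1 (5,3) count=0: revealed 6 new [(4,2) (4,3) (4,4) (5,2) (5,3) (5,4)] -> total=6
Click 2 (4,5) count=1: revealed 1 new [(4,5)] -> total=7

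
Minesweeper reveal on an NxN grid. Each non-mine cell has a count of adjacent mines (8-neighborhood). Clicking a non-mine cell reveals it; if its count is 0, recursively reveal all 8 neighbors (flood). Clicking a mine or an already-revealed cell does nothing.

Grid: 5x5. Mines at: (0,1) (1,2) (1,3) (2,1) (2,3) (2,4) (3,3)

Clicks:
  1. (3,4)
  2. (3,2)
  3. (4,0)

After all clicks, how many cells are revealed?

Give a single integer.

Click 1 (3,4) count=3: revealed 1 new [(3,4)] -> total=1
Click 2 (3,2) count=3: revealed 1 new [(3,2)] -> total=2
Click 3 (4,0) count=0: revealed 5 new [(3,0) (3,1) (4,0) (4,1) (4,2)] -> total=7

Answer: 7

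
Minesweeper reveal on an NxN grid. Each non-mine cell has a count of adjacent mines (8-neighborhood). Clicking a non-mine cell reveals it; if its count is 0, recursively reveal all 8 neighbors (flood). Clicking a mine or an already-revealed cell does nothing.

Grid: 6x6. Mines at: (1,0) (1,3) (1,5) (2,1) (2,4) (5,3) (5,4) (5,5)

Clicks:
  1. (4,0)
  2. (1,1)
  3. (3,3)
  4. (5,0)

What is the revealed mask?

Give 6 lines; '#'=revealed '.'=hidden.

Click 1 (4,0) count=0: revealed 9 new [(3,0) (3,1) (3,2) (4,0) (4,1) (4,2) (5,0) (5,1) (5,2)] -> total=9
Click 2 (1,1) count=2: revealed 1 new [(1,1)] -> total=10
Click 3 (3,3) count=1: revealed 1 new [(3,3)] -> total=11
Click 4 (5,0) count=0: revealed 0 new [(none)] -> total=11

Answer: ......
.#....
......
####..
###...
###...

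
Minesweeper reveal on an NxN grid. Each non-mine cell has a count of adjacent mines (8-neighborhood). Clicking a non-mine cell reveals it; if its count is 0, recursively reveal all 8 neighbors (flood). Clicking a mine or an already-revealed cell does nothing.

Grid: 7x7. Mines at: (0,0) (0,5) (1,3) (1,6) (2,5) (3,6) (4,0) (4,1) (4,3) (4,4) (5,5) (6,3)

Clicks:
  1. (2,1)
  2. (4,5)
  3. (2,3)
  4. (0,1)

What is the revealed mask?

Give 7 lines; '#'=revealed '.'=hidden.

Click 1 (2,1) count=0: revealed 9 new [(1,0) (1,1) (1,2) (2,0) (2,1) (2,2) (3,0) (3,1) (3,2)] -> total=9
Click 2 (4,5) count=3: revealed 1 new [(4,5)] -> total=10
Click 3 (2,3) count=1: revealed 1 new [(2,3)] -> total=11
Click 4 (0,1) count=1: revealed 1 new [(0,1)] -> total=12

Answer: .#.....
###....
####...
###....
.....#.
.......
.......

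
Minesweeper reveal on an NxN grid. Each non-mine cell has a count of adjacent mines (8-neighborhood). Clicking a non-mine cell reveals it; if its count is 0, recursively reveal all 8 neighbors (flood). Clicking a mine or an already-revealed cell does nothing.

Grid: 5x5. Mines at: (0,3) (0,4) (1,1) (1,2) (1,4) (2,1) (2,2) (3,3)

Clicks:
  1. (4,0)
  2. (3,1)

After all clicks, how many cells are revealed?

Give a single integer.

Answer: 6

Derivation:
Click 1 (4,0) count=0: revealed 6 new [(3,0) (3,1) (3,2) (4,0) (4,1) (4,2)] -> total=6
Click 2 (3,1) count=2: revealed 0 new [(none)] -> total=6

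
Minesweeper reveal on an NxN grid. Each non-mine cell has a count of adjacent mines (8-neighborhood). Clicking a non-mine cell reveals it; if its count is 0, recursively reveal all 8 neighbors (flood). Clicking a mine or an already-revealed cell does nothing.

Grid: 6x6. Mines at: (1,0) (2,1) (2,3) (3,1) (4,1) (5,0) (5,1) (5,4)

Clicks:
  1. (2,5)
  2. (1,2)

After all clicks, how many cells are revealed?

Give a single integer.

Answer: 16

Derivation:
Click 1 (2,5) count=0: revealed 16 new [(0,1) (0,2) (0,3) (0,4) (0,5) (1,1) (1,2) (1,3) (1,4) (1,5) (2,4) (2,5) (3,4) (3,5) (4,4) (4,5)] -> total=16
Click 2 (1,2) count=2: revealed 0 new [(none)] -> total=16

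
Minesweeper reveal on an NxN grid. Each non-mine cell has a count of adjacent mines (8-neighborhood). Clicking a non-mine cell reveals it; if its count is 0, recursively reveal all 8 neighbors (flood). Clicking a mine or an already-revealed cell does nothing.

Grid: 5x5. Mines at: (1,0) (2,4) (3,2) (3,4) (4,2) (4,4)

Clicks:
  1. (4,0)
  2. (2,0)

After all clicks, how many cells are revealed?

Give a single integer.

Click 1 (4,0) count=0: revealed 6 new [(2,0) (2,1) (3,0) (3,1) (4,0) (4,1)] -> total=6
Click 2 (2,0) count=1: revealed 0 new [(none)] -> total=6

Answer: 6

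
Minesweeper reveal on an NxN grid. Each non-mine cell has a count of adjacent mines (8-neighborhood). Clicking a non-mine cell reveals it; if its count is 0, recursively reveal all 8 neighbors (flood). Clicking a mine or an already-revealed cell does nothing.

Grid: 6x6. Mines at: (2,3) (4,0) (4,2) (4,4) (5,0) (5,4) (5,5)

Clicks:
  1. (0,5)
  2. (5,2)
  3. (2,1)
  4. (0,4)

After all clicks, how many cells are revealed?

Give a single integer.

Answer: 23

Derivation:
Click 1 (0,5) count=0: revealed 22 new [(0,0) (0,1) (0,2) (0,3) (0,4) (0,5) (1,0) (1,1) (1,2) (1,3) (1,4) (1,5) (2,0) (2,1) (2,2) (2,4) (2,5) (3,0) (3,1) (3,2) (3,4) (3,5)] -> total=22
Click 2 (5,2) count=1: revealed 1 new [(5,2)] -> total=23
Click 3 (2,1) count=0: revealed 0 new [(none)] -> total=23
Click 4 (0,4) count=0: revealed 0 new [(none)] -> total=23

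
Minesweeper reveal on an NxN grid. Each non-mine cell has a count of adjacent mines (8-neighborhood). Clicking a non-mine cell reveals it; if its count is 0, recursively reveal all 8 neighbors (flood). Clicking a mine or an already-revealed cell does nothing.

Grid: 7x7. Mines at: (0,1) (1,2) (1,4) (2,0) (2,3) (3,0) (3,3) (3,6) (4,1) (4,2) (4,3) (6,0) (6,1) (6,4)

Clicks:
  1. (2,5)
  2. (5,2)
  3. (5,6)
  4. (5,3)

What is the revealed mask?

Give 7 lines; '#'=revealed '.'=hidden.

Answer: .......
.......
.....#.
.......
.....##
..##.##
.....##

Derivation:
Click 1 (2,5) count=2: revealed 1 new [(2,5)] -> total=1
Click 2 (5,2) count=4: revealed 1 new [(5,2)] -> total=2
Click 3 (5,6) count=0: revealed 6 new [(4,5) (4,6) (5,5) (5,6) (6,5) (6,6)] -> total=8
Click 4 (5,3) count=3: revealed 1 new [(5,3)] -> total=9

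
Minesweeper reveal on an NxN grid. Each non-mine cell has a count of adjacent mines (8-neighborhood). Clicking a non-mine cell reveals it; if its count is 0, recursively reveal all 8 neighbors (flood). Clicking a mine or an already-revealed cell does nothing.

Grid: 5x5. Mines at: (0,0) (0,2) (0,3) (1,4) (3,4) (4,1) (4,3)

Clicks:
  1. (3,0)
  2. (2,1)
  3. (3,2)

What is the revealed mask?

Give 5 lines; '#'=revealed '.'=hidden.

Click 1 (3,0) count=1: revealed 1 new [(3,0)] -> total=1
Click 2 (2,1) count=0: revealed 11 new [(1,0) (1,1) (1,2) (1,3) (2,0) (2,1) (2,2) (2,3) (3,1) (3,2) (3,3)] -> total=12
Click 3 (3,2) count=2: revealed 0 new [(none)] -> total=12

Answer: .....
####.
####.
####.
.....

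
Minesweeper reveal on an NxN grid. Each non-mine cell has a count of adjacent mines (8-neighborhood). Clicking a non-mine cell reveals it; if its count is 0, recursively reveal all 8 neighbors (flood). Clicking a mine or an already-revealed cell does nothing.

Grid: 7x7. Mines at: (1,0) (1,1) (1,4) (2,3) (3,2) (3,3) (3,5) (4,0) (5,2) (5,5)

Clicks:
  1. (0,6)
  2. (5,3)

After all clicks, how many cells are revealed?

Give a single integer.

Answer: 7

Derivation:
Click 1 (0,6) count=0: revealed 6 new [(0,5) (0,6) (1,5) (1,6) (2,5) (2,6)] -> total=6
Click 2 (5,3) count=1: revealed 1 new [(5,3)] -> total=7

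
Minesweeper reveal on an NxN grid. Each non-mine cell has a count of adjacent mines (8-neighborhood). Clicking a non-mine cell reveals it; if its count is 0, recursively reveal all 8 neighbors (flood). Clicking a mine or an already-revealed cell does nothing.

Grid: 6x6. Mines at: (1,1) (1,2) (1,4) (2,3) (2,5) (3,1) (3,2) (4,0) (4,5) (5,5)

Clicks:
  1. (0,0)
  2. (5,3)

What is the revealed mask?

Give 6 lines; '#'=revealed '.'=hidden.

Click 1 (0,0) count=1: revealed 1 new [(0,0)] -> total=1
Click 2 (5,3) count=0: revealed 8 new [(4,1) (4,2) (4,3) (4,4) (5,1) (5,2) (5,3) (5,4)] -> total=9

Answer: #.....
......
......
......
.####.
.####.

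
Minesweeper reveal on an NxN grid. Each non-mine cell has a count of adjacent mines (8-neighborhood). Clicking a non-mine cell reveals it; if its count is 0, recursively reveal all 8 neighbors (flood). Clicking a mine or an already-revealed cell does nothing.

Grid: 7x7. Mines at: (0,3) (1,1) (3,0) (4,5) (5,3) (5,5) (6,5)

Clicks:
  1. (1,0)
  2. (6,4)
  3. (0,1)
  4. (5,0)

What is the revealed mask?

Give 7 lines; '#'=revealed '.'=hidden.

Answer: .#.....
#......
.......
.......
###....
###....
###.#..

Derivation:
Click 1 (1,0) count=1: revealed 1 new [(1,0)] -> total=1
Click 2 (6,4) count=3: revealed 1 new [(6,4)] -> total=2
Click 3 (0,1) count=1: revealed 1 new [(0,1)] -> total=3
Click 4 (5,0) count=0: revealed 9 new [(4,0) (4,1) (4,2) (5,0) (5,1) (5,2) (6,0) (6,1) (6,2)] -> total=12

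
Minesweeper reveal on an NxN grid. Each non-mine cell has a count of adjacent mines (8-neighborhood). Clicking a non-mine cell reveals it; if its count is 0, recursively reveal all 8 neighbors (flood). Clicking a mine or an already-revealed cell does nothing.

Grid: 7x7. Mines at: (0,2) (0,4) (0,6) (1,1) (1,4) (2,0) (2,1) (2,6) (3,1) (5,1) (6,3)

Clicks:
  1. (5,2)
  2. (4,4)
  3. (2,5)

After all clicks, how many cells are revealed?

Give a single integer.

Click 1 (5,2) count=2: revealed 1 new [(5,2)] -> total=1
Click 2 (4,4) count=0: revealed 21 new [(2,2) (2,3) (2,4) (2,5) (3,2) (3,3) (3,4) (3,5) (3,6) (4,2) (4,3) (4,4) (4,5) (4,6) (5,3) (5,4) (5,5) (5,6) (6,4) (6,5) (6,6)] -> total=22
Click 3 (2,5) count=2: revealed 0 new [(none)] -> total=22

Answer: 22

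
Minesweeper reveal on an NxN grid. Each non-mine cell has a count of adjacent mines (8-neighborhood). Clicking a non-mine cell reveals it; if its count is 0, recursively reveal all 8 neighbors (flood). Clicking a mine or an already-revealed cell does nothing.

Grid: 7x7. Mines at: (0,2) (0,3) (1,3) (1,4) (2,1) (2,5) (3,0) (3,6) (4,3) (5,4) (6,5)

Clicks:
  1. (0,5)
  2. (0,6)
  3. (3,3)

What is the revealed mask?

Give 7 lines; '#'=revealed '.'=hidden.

Answer: .....##
.....##
.......
...#...
.......
.......
.......

Derivation:
Click 1 (0,5) count=1: revealed 1 new [(0,5)] -> total=1
Click 2 (0,6) count=0: revealed 3 new [(0,6) (1,5) (1,6)] -> total=4
Click 3 (3,3) count=1: revealed 1 new [(3,3)] -> total=5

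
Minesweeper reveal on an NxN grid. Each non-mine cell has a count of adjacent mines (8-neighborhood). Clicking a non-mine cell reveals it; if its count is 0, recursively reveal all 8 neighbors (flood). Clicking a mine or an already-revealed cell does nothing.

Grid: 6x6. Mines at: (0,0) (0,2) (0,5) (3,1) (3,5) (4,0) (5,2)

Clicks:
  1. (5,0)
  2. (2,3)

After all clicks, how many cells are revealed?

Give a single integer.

Answer: 13

Derivation:
Click 1 (5,0) count=1: revealed 1 new [(5,0)] -> total=1
Click 2 (2,3) count=0: revealed 12 new [(1,2) (1,3) (1,4) (2,2) (2,3) (2,4) (3,2) (3,3) (3,4) (4,2) (4,3) (4,4)] -> total=13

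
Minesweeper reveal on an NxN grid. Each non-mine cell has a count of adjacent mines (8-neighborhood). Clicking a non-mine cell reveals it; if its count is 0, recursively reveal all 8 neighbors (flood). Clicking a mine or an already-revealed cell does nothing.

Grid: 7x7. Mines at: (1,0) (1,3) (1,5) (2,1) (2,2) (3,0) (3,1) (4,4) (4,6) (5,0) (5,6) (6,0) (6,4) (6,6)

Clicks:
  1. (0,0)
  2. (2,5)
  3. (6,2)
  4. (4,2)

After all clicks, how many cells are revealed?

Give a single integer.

Click 1 (0,0) count=1: revealed 1 new [(0,0)] -> total=1
Click 2 (2,5) count=1: revealed 1 new [(2,5)] -> total=2
Click 3 (6,2) count=0: revealed 9 new [(4,1) (4,2) (4,3) (5,1) (5,2) (5,3) (6,1) (6,2) (6,3)] -> total=11
Click 4 (4,2) count=1: revealed 0 new [(none)] -> total=11

Answer: 11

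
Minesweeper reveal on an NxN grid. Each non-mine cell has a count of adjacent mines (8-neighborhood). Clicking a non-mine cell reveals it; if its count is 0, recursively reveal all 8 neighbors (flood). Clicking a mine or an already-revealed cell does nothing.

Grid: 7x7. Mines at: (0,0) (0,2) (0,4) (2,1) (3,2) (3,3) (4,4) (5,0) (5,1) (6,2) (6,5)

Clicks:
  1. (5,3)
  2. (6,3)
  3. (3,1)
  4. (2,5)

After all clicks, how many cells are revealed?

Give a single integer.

Answer: 18

Derivation:
Click 1 (5,3) count=2: revealed 1 new [(5,3)] -> total=1
Click 2 (6,3) count=1: revealed 1 new [(6,3)] -> total=2
Click 3 (3,1) count=2: revealed 1 new [(3,1)] -> total=3
Click 4 (2,5) count=0: revealed 15 new [(0,5) (0,6) (1,4) (1,5) (1,6) (2,4) (2,5) (2,6) (3,4) (3,5) (3,6) (4,5) (4,6) (5,5) (5,6)] -> total=18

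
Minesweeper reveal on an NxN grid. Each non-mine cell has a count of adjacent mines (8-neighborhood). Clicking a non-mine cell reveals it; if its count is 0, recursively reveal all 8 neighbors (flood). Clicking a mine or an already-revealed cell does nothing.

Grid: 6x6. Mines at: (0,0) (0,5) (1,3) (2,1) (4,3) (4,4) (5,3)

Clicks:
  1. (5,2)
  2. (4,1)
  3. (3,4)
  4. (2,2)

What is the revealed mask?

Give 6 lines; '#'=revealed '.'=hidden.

Click 1 (5,2) count=2: revealed 1 new [(5,2)] -> total=1
Click 2 (4,1) count=0: revealed 8 new [(3,0) (3,1) (3,2) (4,0) (4,1) (4,2) (5,0) (5,1)] -> total=9
Click 3 (3,4) count=2: revealed 1 new [(3,4)] -> total=10
Click 4 (2,2) count=2: revealed 1 new [(2,2)] -> total=11

Answer: ......
......
..#...
###.#.
###...
###...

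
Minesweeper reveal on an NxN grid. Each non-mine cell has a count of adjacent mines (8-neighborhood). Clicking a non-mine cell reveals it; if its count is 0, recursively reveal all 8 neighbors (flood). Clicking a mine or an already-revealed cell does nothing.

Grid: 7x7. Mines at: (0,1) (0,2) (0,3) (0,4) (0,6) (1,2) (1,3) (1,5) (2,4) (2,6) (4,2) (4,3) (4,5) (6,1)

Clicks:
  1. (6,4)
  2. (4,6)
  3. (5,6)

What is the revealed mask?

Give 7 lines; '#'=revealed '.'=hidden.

Answer: .......
.......
.......
.......
......#
..#####
..#####

Derivation:
Click 1 (6,4) count=0: revealed 10 new [(5,2) (5,3) (5,4) (5,5) (5,6) (6,2) (6,3) (6,4) (6,5) (6,6)] -> total=10
Click 2 (4,6) count=1: revealed 1 new [(4,6)] -> total=11
Click 3 (5,6) count=1: revealed 0 new [(none)] -> total=11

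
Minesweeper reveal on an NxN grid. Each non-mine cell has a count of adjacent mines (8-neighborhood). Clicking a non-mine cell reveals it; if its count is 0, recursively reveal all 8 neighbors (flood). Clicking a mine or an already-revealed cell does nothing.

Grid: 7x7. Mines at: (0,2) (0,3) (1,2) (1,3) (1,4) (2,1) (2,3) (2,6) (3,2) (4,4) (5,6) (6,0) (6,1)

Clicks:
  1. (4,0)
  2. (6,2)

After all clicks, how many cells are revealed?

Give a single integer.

Answer: 7

Derivation:
Click 1 (4,0) count=0: revealed 6 new [(3,0) (3,1) (4,0) (4,1) (5,0) (5,1)] -> total=6
Click 2 (6,2) count=1: revealed 1 new [(6,2)] -> total=7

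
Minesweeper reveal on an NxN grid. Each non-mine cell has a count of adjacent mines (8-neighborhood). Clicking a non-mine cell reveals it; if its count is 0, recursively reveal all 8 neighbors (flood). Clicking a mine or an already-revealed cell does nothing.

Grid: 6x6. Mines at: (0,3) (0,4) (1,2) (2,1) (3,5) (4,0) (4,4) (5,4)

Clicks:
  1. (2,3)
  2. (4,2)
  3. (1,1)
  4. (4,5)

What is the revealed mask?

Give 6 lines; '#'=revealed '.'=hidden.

Click 1 (2,3) count=1: revealed 1 new [(2,3)] -> total=1
Click 2 (4,2) count=0: revealed 9 new [(3,1) (3,2) (3,3) (4,1) (4,2) (4,3) (5,1) (5,2) (5,3)] -> total=10
Click 3 (1,1) count=2: revealed 1 new [(1,1)] -> total=11
Click 4 (4,5) count=3: revealed 1 new [(4,5)] -> total=12

Answer: ......
.#....
...#..
.###..
.###.#
.###..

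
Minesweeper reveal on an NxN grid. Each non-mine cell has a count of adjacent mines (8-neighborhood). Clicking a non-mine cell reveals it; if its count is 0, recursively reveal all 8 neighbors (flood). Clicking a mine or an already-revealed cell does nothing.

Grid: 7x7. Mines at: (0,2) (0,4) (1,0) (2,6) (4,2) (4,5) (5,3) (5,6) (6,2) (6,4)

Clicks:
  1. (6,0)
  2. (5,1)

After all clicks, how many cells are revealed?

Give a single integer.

Answer: 10

Derivation:
Click 1 (6,0) count=0: revealed 10 new [(2,0) (2,1) (3,0) (3,1) (4,0) (4,1) (5,0) (5,1) (6,0) (6,1)] -> total=10
Click 2 (5,1) count=2: revealed 0 new [(none)] -> total=10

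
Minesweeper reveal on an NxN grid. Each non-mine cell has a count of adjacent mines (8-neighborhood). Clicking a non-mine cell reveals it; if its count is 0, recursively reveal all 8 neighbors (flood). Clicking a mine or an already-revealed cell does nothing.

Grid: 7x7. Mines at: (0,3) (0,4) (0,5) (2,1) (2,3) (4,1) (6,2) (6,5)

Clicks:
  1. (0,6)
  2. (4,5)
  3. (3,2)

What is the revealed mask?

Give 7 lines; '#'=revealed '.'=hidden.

Click 1 (0,6) count=1: revealed 1 new [(0,6)] -> total=1
Click 2 (4,5) count=0: revealed 21 new [(1,4) (1,5) (1,6) (2,4) (2,5) (2,6) (3,2) (3,3) (3,4) (3,5) (3,6) (4,2) (4,3) (4,4) (4,5) (4,6) (5,2) (5,3) (5,4) (5,5) (5,6)] -> total=22
Click 3 (3,2) count=3: revealed 0 new [(none)] -> total=22

Answer: ......#
....###
....###
..#####
..#####
..#####
.......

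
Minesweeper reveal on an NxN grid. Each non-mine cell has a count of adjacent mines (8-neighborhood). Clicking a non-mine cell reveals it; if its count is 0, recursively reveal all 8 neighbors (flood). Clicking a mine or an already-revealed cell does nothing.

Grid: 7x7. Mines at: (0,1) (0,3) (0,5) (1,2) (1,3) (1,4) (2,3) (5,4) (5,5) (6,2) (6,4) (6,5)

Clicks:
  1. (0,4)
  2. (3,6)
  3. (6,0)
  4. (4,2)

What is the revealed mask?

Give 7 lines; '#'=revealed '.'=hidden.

Answer: ....#..
##...##
###.###
#######
#######
####...
##.....

Derivation:
Click 1 (0,4) count=4: revealed 1 new [(0,4)] -> total=1
Click 2 (3,6) count=0: revealed 11 new [(1,5) (1,6) (2,4) (2,5) (2,6) (3,4) (3,5) (3,6) (4,4) (4,5) (4,6)] -> total=12
Click 3 (6,0) count=0: revealed 19 new [(1,0) (1,1) (2,0) (2,1) (2,2) (3,0) (3,1) (3,2) (3,3) (4,0) (4,1) (4,2) (4,3) (5,0) (5,1) (5,2) (5,3) (6,0) (6,1)] -> total=31
Click 4 (4,2) count=0: revealed 0 new [(none)] -> total=31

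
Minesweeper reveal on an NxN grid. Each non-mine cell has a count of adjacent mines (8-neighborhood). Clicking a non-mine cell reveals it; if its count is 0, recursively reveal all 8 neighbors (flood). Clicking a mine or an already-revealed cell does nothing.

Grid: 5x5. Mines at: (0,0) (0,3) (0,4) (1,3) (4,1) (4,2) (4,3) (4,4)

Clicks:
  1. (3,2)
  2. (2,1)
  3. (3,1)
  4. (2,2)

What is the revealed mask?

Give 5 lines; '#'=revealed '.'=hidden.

Answer: .....
###..
###..
###..
.....

Derivation:
Click 1 (3,2) count=3: revealed 1 new [(3,2)] -> total=1
Click 2 (2,1) count=0: revealed 8 new [(1,0) (1,1) (1,2) (2,0) (2,1) (2,2) (3,0) (3,1)] -> total=9
Click 3 (3,1) count=2: revealed 0 new [(none)] -> total=9
Click 4 (2,2) count=1: revealed 0 new [(none)] -> total=9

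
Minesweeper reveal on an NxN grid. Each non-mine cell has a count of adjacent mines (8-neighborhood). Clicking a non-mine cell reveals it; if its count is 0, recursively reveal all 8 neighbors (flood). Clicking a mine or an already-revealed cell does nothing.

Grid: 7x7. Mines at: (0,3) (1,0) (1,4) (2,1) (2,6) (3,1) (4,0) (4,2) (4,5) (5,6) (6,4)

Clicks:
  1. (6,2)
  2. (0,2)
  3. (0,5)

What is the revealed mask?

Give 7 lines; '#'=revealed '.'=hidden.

Click 1 (6,2) count=0: revealed 8 new [(5,0) (5,1) (5,2) (5,3) (6,0) (6,1) (6,2) (6,3)] -> total=8
Click 2 (0,2) count=1: revealed 1 new [(0,2)] -> total=9
Click 3 (0,5) count=1: revealed 1 new [(0,5)] -> total=10

Answer: ..#..#.
.......
.......
.......
.......
####...
####...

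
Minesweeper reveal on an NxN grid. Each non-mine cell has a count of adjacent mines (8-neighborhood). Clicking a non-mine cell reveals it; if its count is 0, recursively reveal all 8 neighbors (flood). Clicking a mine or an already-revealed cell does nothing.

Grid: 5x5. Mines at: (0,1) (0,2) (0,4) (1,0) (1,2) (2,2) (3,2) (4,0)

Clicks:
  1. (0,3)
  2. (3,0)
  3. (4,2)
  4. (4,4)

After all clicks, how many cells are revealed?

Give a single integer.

Click 1 (0,3) count=3: revealed 1 new [(0,3)] -> total=1
Click 2 (3,0) count=1: revealed 1 new [(3,0)] -> total=2
Click 3 (4,2) count=1: revealed 1 new [(4,2)] -> total=3
Click 4 (4,4) count=0: revealed 8 new [(1,3) (1,4) (2,3) (2,4) (3,3) (3,4) (4,3) (4,4)] -> total=11

Answer: 11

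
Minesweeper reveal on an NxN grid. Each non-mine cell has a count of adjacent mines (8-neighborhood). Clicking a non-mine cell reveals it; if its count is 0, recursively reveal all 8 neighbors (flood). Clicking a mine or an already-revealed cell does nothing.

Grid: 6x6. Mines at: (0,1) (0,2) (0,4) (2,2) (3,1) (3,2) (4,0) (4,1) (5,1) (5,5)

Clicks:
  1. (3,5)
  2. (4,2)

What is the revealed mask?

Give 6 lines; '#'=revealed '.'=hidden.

Answer: ......
...###
...###
...###
..####
......

Derivation:
Click 1 (3,5) count=0: revealed 12 new [(1,3) (1,4) (1,5) (2,3) (2,4) (2,5) (3,3) (3,4) (3,5) (4,3) (4,4) (4,5)] -> total=12
Click 2 (4,2) count=4: revealed 1 new [(4,2)] -> total=13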